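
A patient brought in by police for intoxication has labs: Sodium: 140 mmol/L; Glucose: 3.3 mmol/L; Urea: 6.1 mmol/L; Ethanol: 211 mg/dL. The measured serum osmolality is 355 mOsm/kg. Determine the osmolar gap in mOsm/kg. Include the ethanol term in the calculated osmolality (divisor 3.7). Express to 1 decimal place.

8.6 mOsm/kg

Calculated osmolality = 2·Na + glucose + urea + ethanol/3.7
= 2·140 + 3.3 + 6.1 + 211/3.7
= 280 + 3.30 + 6.10 + 57.03
= 346.43 mOsm/kg ≈ 346.4 mOsm/kg
Osmolar gap = measured − calculated = 355 − 346.4 = 8.6 mOsm/kg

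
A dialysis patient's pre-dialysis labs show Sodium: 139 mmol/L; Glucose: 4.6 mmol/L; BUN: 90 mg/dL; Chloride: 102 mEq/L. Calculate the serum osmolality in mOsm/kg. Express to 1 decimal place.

314.7 mOsm/kg

Calculated osmolality = 2·Na + glucose + BUN/2.8
= 2·139 + 4.6 + 90/2.8
= 278 + 4.60 + 32.14
= 314.74 mOsm/kg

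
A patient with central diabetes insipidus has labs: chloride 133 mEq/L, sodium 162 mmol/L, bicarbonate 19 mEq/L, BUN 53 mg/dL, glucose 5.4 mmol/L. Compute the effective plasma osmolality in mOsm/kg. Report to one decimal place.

Effective osmolality excludes urea (freely permeant across cell membranes):
2·Na + glucose
= 2·162 + 5.4
= 324 + 5.4
= 329.4 mOsm/kg

329.4 mOsm/kg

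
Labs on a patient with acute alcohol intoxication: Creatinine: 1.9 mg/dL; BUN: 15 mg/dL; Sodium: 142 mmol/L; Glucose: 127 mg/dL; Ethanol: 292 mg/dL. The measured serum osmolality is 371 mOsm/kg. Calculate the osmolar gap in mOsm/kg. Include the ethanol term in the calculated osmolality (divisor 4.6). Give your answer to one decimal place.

Calculated osmolality = 2·Na + glucose/18 + BUN/2.8 + ethanol/4.6
= 2·142 + 127/18 + 15/2.8 + 292/4.6
= 284 + 7.06 + 5.36 + 63.48
= 359.9 mOsm/kg ≈ 359.9 mOsm/kg
Osmolar gap = measured − calculated = 371 − 359.9 = 11.1 mOsm/kg

11.1 mOsm/kg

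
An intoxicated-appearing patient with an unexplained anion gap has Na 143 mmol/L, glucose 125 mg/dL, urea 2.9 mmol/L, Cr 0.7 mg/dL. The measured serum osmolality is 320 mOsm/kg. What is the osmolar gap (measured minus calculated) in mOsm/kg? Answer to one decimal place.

24.2 mOsm/kg

Calculated osmolality = 2·Na + glucose/18 + urea
= 2·143 + 125/18 + 2.9
= 286 + 6.94 + 2.90
= 295.84 mOsm/kg ≈ 295.8 mOsm/kg
Osmolar gap = measured − calculated = 320 − 295.8 = 24.2 mOsm/kg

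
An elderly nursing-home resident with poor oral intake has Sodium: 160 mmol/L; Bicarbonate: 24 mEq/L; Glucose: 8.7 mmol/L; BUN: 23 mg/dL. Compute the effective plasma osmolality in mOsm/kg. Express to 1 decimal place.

328.7 mOsm/kg

Effective osmolality excludes urea (freely permeant across cell membranes):
2·Na + glucose
= 2·160 + 8.7
= 320 + 8.7
= 328.7 mOsm/kg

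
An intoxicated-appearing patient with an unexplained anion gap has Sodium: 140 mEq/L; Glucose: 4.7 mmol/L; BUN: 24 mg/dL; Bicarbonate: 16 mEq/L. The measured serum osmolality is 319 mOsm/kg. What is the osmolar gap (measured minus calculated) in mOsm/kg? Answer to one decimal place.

Calculated osmolality = 2·Na + glucose + BUN/2.8
= 2·140 + 4.7 + 24/2.8
= 280 + 4.70 + 8.57
= 293.27 mOsm/kg ≈ 293.3 mOsm/kg
Osmolar gap = measured − calculated = 319 − 293.3 = 25.7 mOsm/kg

25.7 mOsm/kg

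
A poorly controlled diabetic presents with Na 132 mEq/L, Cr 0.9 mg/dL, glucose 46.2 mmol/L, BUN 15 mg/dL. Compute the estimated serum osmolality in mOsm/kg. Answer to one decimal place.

315.6 mOsm/kg

Calculated osmolality = 2·Na + glucose + BUN/2.8
= 2·132 + 46.2 + 15/2.8
= 264 + 46.20 + 5.36
= 315.56 mOsm/kg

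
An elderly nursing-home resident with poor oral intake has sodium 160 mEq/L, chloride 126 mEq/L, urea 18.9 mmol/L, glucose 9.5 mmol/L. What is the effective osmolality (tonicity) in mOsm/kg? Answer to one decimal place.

Effective osmolality excludes urea (freely permeant across cell membranes):
2·Na + glucose
= 2·160 + 9.5
= 320 + 9.5
= 329.5 mOsm/kg

329.5 mOsm/kg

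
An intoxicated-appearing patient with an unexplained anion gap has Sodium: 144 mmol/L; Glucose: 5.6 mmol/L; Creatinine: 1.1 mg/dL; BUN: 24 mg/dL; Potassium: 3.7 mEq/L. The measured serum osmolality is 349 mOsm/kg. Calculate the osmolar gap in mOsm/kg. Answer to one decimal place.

46.8 mOsm/kg

Calculated osmolality = 2·Na + glucose + BUN/2.8
= 2·144 + 5.6 + 24/2.8
= 288 + 5.60 + 8.57
= 302.17 mOsm/kg ≈ 302.2 mOsm/kg
Osmolar gap = measured − calculated = 349 − 302.2 = 46.8 mOsm/kg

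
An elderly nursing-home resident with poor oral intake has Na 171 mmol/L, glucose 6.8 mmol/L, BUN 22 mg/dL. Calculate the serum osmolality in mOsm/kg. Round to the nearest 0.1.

356.7 mOsm/kg

Calculated osmolality = 2·Na + glucose + BUN/2.8
= 2·171 + 6.8 + 22/2.8
= 342 + 6.80 + 7.86
= 356.66 mOsm/kg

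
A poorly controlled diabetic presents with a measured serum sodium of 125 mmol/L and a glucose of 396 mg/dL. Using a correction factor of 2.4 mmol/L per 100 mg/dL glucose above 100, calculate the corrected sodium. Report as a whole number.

132 mmol/L

Corrected Na = measured Na + 2.4 · (glucose − 100)/100
= 125 + 2.4 · (396 − 100)/100
= 125 + 7.1
= 132.1 mmol/L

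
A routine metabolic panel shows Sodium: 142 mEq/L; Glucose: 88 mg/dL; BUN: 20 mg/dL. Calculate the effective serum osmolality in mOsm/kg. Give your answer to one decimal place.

Effective osmolality excludes urea (freely permeant across cell membranes):
2·Na + glucose/18
= 2·142 + 88/18
= 284 + 4.89
= 288.89 mOsm/kg

288.9 mOsm/kg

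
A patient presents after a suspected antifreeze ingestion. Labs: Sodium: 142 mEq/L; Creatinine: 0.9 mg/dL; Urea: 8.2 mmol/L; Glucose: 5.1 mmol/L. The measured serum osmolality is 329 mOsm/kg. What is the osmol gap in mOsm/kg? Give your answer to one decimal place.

Calculated osmolality = 2·Na + glucose + urea
= 2·142 + 5.1 + 8.2
= 284 + 5.10 + 8.20
= 297.3 mOsm/kg ≈ 297.3 mOsm/kg
Osmolar gap = measured − calculated = 329 − 297.3 = 31.7 mOsm/kg

31.7 mOsm/kg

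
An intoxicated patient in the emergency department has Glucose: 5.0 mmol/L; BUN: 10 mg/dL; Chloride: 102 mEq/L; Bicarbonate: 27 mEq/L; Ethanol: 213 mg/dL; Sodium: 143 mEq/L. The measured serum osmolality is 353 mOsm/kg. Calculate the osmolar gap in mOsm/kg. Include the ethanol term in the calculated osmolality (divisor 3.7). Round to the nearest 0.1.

0.9 mOsm/kg

Calculated osmolality = 2·Na + glucose + BUN/2.8 + ethanol/3.7
= 2·143 + 5 + 10/2.8 + 213/3.7
= 286 + 5 + 3.57 + 57.57
= 352.14 mOsm/kg ≈ 352.1 mOsm/kg
Osmolar gap = measured − calculated = 353 − 352.1 = 0.9 mOsm/kg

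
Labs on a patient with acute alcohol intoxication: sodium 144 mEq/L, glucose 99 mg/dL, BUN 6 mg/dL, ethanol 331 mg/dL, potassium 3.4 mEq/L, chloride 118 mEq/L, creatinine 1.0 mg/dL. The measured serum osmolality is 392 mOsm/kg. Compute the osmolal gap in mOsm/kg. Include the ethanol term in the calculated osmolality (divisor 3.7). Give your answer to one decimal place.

Calculated osmolality = 2·Na + glucose/18 + BUN/2.8 + ethanol/3.7
= 2·144 + 99/18 + 6/2.8 + 331/3.7
= 288 + 5.50 + 2.14 + 89.46
= 385.1 mOsm/kg ≈ 385.1 mOsm/kg
Osmolar gap = measured − calculated = 392 − 385.1 = 6.9 mOsm/kg

6.9 mOsm/kg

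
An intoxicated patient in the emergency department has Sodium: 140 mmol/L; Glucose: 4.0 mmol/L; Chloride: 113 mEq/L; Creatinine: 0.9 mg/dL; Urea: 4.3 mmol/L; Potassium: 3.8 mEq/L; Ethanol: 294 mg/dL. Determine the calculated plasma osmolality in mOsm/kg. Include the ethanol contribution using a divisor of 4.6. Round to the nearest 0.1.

352.2 mOsm/kg

Calculated osmolality = 2·Na + glucose + urea + ethanol/4.6
= 2·140 + 4 + 4.3 + 294/4.6
= 280 + 4 + 4.30 + 63.91
= 352.21 mOsm/kg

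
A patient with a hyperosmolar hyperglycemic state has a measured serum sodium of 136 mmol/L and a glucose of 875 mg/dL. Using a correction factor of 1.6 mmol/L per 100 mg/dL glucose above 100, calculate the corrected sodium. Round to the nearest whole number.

148 mmol/L

Corrected Na = measured Na + 1.6 · (glucose − 100)/100
= 136 + 1.6 · (875 − 100)/100
= 136 + 12.4
= 148.4 mmol/L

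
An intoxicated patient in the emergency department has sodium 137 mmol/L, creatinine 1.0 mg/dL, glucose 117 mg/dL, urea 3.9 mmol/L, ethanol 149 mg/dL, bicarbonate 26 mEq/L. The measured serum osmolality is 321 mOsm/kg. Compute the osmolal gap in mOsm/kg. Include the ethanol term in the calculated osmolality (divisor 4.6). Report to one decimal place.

4.2 mOsm/kg

Calculated osmolality = 2·Na + glucose/18 + urea + ethanol/4.6
= 2·137 + 117/18 + 3.9 + 149/4.6
= 274 + 6.50 + 3.90 + 32.39
= 316.79 mOsm/kg ≈ 316.8 mOsm/kg
Osmolar gap = measured − calculated = 321 − 316.8 = 4.2 mOsm/kg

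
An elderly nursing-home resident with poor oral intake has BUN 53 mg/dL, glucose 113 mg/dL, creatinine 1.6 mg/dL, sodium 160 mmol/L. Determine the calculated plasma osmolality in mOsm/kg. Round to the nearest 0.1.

345.2 mOsm/kg

Calculated osmolality = 2·Na + glucose/18 + BUN/2.8
= 2·160 + 113/18 + 53/2.8
= 320 + 6.28 + 18.93
= 345.21 mOsm/kg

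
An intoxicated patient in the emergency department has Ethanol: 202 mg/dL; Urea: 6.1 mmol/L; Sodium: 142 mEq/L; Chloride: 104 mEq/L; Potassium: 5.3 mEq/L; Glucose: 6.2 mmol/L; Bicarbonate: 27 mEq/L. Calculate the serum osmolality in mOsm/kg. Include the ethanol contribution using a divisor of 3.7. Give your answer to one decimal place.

Calculated osmolality = 2·Na + glucose + urea + ethanol/3.7
= 2·142 + 6.2 + 6.1 + 202/3.7
= 284 + 6.20 + 6.10 + 54.59
= 350.89 mOsm/kg

350.9 mOsm/kg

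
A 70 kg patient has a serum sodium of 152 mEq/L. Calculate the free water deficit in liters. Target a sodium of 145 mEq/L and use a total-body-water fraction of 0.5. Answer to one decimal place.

1.7 L

TBW = 0.5 · 70 = 35 L
Free water deficit = TBW · (Na/145 − 1)
= 35 · (152/145 − 1)
= 35 · 0.0483
= 1.69 L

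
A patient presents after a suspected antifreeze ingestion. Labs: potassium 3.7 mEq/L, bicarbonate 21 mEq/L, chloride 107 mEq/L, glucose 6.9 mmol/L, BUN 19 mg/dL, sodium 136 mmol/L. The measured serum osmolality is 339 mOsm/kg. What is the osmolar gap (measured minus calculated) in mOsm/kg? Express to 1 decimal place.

53.3 mOsm/kg

Calculated osmolality = 2·Na + glucose + BUN/2.8
= 2·136 + 6.9 + 19/2.8
= 272 + 6.90 + 6.79
= 285.69 mOsm/kg ≈ 285.7 mOsm/kg
Osmolar gap = measured − calculated = 339 − 285.7 = 53.3 mOsm/kg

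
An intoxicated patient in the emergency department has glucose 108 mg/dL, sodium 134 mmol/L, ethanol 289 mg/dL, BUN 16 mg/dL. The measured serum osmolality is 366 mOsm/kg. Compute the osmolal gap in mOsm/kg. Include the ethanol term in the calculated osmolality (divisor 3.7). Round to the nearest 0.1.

Calculated osmolality = 2·Na + glucose/18 + BUN/2.8 + ethanol/3.7
= 2·134 + 108/18 + 16/2.8 + 289/3.7
= 268 + 6 + 5.71 + 78.11
= 357.82 mOsm/kg ≈ 357.8 mOsm/kg
Osmolar gap = measured − calculated = 366 − 357.8 = 8.2 mOsm/kg

8.2 mOsm/kg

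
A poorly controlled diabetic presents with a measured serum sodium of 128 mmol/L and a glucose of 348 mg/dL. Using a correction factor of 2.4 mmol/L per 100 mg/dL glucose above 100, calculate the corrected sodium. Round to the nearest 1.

134 mmol/L

Corrected Na = measured Na + 2.4 · (glucose − 100)/100
= 128 + 2.4 · (348 − 100)/100
= 128 + 6
= 134 mmol/L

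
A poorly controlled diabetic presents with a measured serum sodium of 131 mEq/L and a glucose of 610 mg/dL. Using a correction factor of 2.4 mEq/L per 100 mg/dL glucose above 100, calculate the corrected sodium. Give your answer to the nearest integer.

143 mEq/L

Corrected Na = measured Na + 2.4 · (glucose − 100)/100
= 131 + 2.4 · (610 − 100)/100
= 131 + 12.2
= 143.2 mEq/L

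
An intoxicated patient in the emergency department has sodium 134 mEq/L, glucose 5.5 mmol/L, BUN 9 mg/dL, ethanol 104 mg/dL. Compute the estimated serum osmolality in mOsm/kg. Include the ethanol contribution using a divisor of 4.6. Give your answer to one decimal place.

299.3 mOsm/kg

Calculated osmolality = 2·Na + glucose + BUN/2.8 + ethanol/4.6
= 2·134 + 5.5 + 9/2.8 + 104/4.6
= 268 + 5.50 + 3.21 + 22.61
= 299.32 mOsm/kg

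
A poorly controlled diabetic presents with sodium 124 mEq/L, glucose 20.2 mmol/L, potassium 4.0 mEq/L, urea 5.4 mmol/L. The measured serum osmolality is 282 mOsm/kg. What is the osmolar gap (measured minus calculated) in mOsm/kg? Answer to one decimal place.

Calculated osmolality = 2·Na + glucose + urea
= 2·124 + 20.2 + 5.4
= 248 + 20.20 + 5.40
= 273.6 mOsm/kg ≈ 273.6 mOsm/kg
Osmolar gap = measured − calculated = 282 − 273.6 = 8.4 mOsm/kg

8.4 mOsm/kg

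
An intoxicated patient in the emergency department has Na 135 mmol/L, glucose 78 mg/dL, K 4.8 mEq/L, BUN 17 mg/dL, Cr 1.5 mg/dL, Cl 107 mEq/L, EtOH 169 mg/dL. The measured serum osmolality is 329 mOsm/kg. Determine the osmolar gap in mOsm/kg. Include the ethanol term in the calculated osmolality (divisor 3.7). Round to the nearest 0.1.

2.9 mOsm/kg

Calculated osmolality = 2·Na + glucose/18 + BUN/2.8 + ethanol/3.7
= 2·135 + 78/18 + 17/2.8 + 169/3.7
= 270 + 4.33 + 6.07 + 45.68
= 326.08 mOsm/kg ≈ 326.1 mOsm/kg
Osmolar gap = measured − calculated = 329 − 326.1 = 2.9 mOsm/kg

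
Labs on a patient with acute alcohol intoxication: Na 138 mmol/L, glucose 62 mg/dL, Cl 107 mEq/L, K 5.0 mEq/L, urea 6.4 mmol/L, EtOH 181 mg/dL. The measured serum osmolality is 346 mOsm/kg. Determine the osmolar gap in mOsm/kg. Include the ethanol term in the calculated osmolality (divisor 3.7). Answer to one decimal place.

11.2 mOsm/kg

Calculated osmolality = 2·Na + glucose/18 + urea + ethanol/3.7
= 2·138 + 62/18 + 6.4 + 181/3.7
= 276 + 3.44 + 6.40 + 48.92
= 334.76 mOsm/kg ≈ 334.8 mOsm/kg
Osmolar gap = measured − calculated = 346 − 334.8 = 11.2 mOsm/kg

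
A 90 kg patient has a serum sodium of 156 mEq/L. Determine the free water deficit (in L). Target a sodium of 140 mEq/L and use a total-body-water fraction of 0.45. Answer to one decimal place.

TBW = 0.45 · 90 = 40.5 L
Free water deficit = TBW · (Na/140 − 1)
= 40.5 · (156/140 − 1)
= 40.5 · 0.1143
= 4.63 L

4.6 L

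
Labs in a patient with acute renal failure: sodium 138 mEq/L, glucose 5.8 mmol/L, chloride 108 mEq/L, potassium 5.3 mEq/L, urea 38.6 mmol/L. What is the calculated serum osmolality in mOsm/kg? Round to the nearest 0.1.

Calculated osmolality = 2·Na + glucose + urea
= 2·138 + 5.8 + 38.6
= 276 + 5.80 + 38.60
= 320.4 mOsm/kg

320.4 mOsm/kg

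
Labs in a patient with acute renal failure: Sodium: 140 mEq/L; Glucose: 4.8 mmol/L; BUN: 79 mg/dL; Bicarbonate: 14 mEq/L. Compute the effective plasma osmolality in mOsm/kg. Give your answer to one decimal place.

284.8 mOsm/kg

Effective osmolality excludes urea (freely permeant across cell membranes):
2·Na + glucose
= 2·140 + 4.8
= 280 + 4.8
= 284.8 mOsm/kg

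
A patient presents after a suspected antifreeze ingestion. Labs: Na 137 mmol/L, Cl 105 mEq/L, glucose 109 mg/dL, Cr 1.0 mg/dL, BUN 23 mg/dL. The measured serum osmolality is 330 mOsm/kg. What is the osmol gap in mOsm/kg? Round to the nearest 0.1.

41.7 mOsm/kg

Calculated osmolality = 2·Na + glucose/18 + BUN/2.8
= 2·137 + 109/18 + 23/2.8
= 274 + 6.06 + 8.21
= 288.27 mOsm/kg ≈ 288.3 mOsm/kg
Osmolar gap = measured − calculated = 330 − 288.3 = 41.7 mOsm/kg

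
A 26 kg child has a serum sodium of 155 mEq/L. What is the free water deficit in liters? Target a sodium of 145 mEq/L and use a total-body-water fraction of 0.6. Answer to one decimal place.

1.1 L

TBW = 0.6 · 26 = 15.6 L
Free water deficit = TBW · (Na/145 − 1)
= 15.6 · (155/145 − 1)
= 15.6 · 0.069
= 1.08 L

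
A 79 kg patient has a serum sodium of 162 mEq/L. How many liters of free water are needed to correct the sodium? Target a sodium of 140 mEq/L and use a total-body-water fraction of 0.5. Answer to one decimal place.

6.2 L

TBW = 0.5 · 79 = 39.5 L
Free water deficit = TBW · (Na/140 − 1)
= 39.5 · (162/140 − 1)
= 39.5 · 0.1571
= 6.21 L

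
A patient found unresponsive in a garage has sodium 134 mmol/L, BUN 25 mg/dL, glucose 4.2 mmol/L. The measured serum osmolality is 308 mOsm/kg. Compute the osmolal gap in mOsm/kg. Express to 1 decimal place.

26.9 mOsm/kg

Calculated osmolality = 2·Na + glucose + BUN/2.8
= 2·134 + 4.2 + 25/2.8
= 268 + 4.20 + 8.93
= 281.13 mOsm/kg ≈ 281.1 mOsm/kg
Osmolar gap = measured − calculated = 308 − 281.1 = 26.9 mOsm/kg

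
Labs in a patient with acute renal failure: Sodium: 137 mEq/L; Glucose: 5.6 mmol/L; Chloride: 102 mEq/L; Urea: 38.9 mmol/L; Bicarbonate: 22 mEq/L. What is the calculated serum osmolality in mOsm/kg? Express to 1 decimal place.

Calculated osmolality = 2·Na + glucose + urea
= 2·137 + 5.6 + 38.9
= 274 + 5.60 + 38.90
= 318.5 mOsm/kg

318.5 mOsm/kg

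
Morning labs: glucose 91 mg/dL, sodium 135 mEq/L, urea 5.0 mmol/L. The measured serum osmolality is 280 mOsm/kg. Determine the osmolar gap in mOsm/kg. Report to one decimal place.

-0.1 mOsm/kg

Calculated osmolality = 2·Na + glucose/18 + urea
= 2·135 + 91/18 + 5
= 270 + 5.06 + 5
= 280.06 mOsm/kg ≈ 280.1 mOsm/kg
Osmolar gap = measured − calculated = 280 − 280.1 = -0.1 mOsm/kg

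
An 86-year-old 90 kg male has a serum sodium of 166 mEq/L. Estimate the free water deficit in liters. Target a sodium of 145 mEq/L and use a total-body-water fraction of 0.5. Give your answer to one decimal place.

6.5 L

TBW = 0.5 · 90 = 45 L
Free water deficit = TBW · (Na/145 − 1)
= 45 · (166/145 − 1)
= 45 · 0.1448
= 6.52 L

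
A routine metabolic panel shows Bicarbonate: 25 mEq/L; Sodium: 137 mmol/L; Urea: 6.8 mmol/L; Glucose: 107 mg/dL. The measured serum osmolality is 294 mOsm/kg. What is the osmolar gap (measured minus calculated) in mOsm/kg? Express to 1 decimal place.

7.3 mOsm/kg

Calculated osmolality = 2·Na + glucose/18 + urea
= 2·137 + 107/18 + 6.8
= 274 + 5.94 + 6.80
= 286.74 mOsm/kg ≈ 286.7 mOsm/kg
Osmolar gap = measured − calculated = 294 − 286.7 = 7.3 mOsm/kg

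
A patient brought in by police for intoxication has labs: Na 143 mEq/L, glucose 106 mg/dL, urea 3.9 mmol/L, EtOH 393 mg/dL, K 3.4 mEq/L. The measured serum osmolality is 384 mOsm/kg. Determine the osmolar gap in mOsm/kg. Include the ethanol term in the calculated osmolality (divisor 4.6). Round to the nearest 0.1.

2.8 mOsm/kg

Calculated osmolality = 2·Na + glucose/18 + urea + ethanol/4.6
= 2·143 + 106/18 + 3.9 + 393/4.6
= 286 + 5.89 + 3.90 + 85.43
= 381.22 mOsm/kg ≈ 381.2 mOsm/kg
Osmolar gap = measured − calculated = 384 − 381.2 = 2.8 mOsm/kg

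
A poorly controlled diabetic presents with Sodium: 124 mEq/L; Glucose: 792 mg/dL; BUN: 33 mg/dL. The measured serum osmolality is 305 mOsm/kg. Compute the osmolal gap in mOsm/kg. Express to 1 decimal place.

1.2 mOsm/kg

Calculated osmolality = 2·Na + glucose/18 + BUN/2.8
= 2·124 + 792/18 + 33/2.8
= 248 + 44 + 11.79
= 303.79 mOsm/kg ≈ 303.8 mOsm/kg
Osmolar gap = measured − calculated = 305 − 303.8 = 1.2 mOsm/kg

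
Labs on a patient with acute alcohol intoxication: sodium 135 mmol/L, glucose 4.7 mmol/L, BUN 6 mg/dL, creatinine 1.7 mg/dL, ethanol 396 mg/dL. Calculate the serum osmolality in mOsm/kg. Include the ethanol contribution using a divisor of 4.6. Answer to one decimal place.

Calculated osmolality = 2·Na + glucose + BUN/2.8 + ethanol/4.6
= 2·135 + 4.7 + 6/2.8 + 396/4.6
= 270 + 4.70 + 2.14 + 86.09
= 362.93 mOsm/kg

362.9 mOsm/kg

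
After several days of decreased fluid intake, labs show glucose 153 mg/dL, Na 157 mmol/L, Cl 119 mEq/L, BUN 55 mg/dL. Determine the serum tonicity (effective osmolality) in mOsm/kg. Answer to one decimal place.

Effective osmolality excludes urea (freely permeant across cell membranes):
2·Na + glucose/18
= 2·157 + 153/18
= 314 + 8.5
= 322.5 mOsm/kg

322.5 mOsm/kg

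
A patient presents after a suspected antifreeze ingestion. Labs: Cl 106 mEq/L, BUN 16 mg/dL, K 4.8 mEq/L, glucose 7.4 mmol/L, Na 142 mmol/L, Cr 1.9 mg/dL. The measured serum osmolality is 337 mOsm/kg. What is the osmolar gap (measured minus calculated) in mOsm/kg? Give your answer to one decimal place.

Calculated osmolality = 2·Na + glucose + BUN/2.8
= 2·142 + 7.4 + 16/2.8
= 284 + 7.40 + 5.71
= 297.11 mOsm/kg ≈ 297.1 mOsm/kg
Osmolar gap = measured − calculated = 337 − 297.1 = 39.9 mOsm/kg

39.9 mOsm/kg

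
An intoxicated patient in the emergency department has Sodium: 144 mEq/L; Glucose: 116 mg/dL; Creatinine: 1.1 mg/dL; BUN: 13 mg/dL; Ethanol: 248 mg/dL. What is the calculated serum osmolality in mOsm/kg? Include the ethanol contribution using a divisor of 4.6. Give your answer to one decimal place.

353.0 mOsm/kg

Calculated osmolality = 2·Na + glucose/18 + BUN/2.8 + ethanol/4.6
= 2·144 + 116/18 + 13/2.8 + 248/4.6
= 288 + 6.44 + 4.64 + 53.91
= 352.99 mOsm/kg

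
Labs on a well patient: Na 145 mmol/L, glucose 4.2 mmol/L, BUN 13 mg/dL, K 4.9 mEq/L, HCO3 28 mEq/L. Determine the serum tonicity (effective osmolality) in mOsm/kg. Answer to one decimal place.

294.2 mOsm/kg

Effective osmolality excludes urea (freely permeant across cell membranes):
2·Na + glucose
= 2·145 + 4.2
= 290 + 4.2
= 294.2 mOsm/kg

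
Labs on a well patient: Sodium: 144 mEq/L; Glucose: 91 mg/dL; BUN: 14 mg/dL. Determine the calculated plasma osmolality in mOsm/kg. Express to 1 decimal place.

298.1 mOsm/kg

Calculated osmolality = 2·Na + glucose/18 + BUN/2.8
= 2·144 + 91/18 + 14/2.8
= 288 + 5.06 + 5
= 298.06 mOsm/kg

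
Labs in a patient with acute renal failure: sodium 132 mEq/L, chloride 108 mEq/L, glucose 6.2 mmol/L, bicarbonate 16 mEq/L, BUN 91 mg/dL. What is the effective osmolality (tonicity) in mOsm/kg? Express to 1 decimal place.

Effective osmolality excludes urea (freely permeant across cell membranes):
2·Na + glucose
= 2·132 + 6.2
= 264 + 6.2
= 270.2 mOsm/kg

270.2 mOsm/kg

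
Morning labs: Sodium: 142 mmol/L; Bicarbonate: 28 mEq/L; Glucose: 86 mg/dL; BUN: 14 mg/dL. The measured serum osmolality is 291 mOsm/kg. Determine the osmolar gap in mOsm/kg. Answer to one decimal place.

-2.8 mOsm/kg

Calculated osmolality = 2·Na + glucose/18 + BUN/2.8
= 2·142 + 86/18 + 14/2.8
= 284 + 4.78 + 5
= 293.78 mOsm/kg ≈ 293.8 mOsm/kg
Osmolar gap = measured − calculated = 291 − 293.8 = -2.8 mOsm/kg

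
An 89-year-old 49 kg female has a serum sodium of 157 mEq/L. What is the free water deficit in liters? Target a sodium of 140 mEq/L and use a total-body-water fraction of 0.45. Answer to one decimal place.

2.7 L

TBW = 0.45 · 49 = 22.05 L
Free water deficit = TBW · (Na/140 − 1)
= 22.05 · (157/140 − 1)
= 22.05 · 0.1214
= 2.68 L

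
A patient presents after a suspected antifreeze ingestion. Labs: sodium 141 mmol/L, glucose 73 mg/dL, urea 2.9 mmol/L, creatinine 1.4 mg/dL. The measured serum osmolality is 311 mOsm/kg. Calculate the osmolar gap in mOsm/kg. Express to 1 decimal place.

Calculated osmolality = 2·Na + glucose/18 + urea
= 2·141 + 73/18 + 2.9
= 282 + 4.06 + 2.90
= 288.96 mOsm/kg ≈ 289.0 mOsm/kg
Osmolar gap = measured − calculated = 311 − 289.0 = 22.0 mOsm/kg

22.0 mOsm/kg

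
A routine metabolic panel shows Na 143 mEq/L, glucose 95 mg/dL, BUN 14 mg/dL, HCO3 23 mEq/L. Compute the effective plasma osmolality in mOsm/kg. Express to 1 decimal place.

291.3 mOsm/kg

Effective osmolality excludes urea (freely permeant across cell membranes):
2·Na + glucose/18
= 2·143 + 95/18
= 286 + 5.28
= 291.28 mOsm/kg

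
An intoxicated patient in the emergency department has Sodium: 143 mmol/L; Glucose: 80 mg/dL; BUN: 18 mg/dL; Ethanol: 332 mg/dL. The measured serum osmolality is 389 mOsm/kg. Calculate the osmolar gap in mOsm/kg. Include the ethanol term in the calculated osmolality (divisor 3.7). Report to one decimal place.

2.4 mOsm/kg

Calculated osmolality = 2·Na + glucose/18 + BUN/2.8 + ethanol/3.7
= 2·143 + 80/18 + 18/2.8 + 332/3.7
= 286 + 4.44 + 6.43 + 89.73
= 386.6 mOsm/kg ≈ 386.6 mOsm/kg
Osmolar gap = measured − calculated = 389 − 386.6 = 2.4 mOsm/kg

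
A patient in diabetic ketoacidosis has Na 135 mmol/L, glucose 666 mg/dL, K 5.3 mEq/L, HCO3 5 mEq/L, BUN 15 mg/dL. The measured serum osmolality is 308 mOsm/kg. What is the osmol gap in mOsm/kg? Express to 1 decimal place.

Calculated osmolality = 2·Na + glucose/18 + BUN/2.8
= 2·135 + 666/18 + 15/2.8
= 270 + 37 + 5.36
= 312.36 mOsm/kg ≈ 312.4 mOsm/kg
Osmolar gap = measured − calculated = 308 − 312.4 = -4.4 mOsm/kg

-4.4 mOsm/kg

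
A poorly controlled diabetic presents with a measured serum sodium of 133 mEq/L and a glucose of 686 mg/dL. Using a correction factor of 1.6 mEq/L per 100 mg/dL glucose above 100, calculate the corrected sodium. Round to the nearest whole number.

Corrected Na = measured Na + 1.6 · (glucose − 100)/100
= 133 + 1.6 · (686 − 100)/100
= 133 + 9.4
= 142.4 mEq/L

142 mEq/L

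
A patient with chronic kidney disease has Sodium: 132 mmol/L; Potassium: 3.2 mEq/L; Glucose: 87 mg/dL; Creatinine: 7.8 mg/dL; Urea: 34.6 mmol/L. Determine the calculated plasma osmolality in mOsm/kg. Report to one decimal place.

303.4 mOsm/kg

Calculated osmolality = 2·Na + glucose/18 + urea
= 2·132 + 87/18 + 34.6
= 264 + 4.83 + 34.60
= 303.43 mOsm/kg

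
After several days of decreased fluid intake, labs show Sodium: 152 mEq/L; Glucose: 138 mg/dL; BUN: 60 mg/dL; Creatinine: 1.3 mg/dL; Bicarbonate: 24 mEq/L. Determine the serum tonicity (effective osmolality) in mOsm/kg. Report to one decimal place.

Effective osmolality excludes urea (freely permeant across cell membranes):
2·Na + glucose/18
= 2·152 + 138/18
= 304 + 7.67
= 311.67 mOsm/kg

311.7 mOsm/kg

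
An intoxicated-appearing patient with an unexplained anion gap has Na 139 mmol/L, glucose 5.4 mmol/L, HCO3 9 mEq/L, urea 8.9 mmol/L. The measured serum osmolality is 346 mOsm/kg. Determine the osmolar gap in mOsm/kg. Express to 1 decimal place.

Calculated osmolality = 2·Na + glucose + urea
= 2·139 + 5.4 + 8.9
= 278 + 5.40 + 8.90
= 292.3 mOsm/kg ≈ 292.3 mOsm/kg
Osmolar gap = measured − calculated = 346 − 292.3 = 53.7 mOsm/kg

53.7 mOsm/kg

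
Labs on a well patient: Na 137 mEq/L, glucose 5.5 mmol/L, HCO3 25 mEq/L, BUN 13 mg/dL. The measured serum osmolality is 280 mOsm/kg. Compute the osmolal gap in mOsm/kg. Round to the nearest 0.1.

-4.1 mOsm/kg

Calculated osmolality = 2·Na + glucose + BUN/2.8
= 2·137 + 5.5 + 13/2.8
= 274 + 5.50 + 4.64
= 284.14 mOsm/kg ≈ 284.1 mOsm/kg
Osmolar gap = measured − calculated = 280 − 284.1 = -4.1 mOsm/kg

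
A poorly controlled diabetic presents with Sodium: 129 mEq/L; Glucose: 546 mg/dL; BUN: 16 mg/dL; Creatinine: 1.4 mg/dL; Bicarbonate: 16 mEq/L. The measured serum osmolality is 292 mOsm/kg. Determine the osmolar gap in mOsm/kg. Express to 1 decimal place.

Calculated osmolality = 2·Na + glucose/18 + BUN/2.8
= 2·129 + 546/18 + 16/2.8
= 258 + 30.33 + 5.71
= 294.04 mOsm/kg ≈ 294.0 mOsm/kg
Osmolar gap = measured − calculated = 292 − 294.0 = -2.0 mOsm/kg

-2.0 mOsm/kg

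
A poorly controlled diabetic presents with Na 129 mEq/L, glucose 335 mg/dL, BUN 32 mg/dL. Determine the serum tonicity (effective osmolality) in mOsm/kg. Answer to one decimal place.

Effective osmolality excludes urea (freely permeant across cell membranes):
2·Na + glucose/18
= 2·129 + 335/18
= 258 + 18.61
= 276.61 mOsm/kg

276.6 mOsm/kg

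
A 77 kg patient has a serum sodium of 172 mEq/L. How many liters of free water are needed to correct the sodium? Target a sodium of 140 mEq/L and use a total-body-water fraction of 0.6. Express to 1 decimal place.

TBW = 0.6 · 77 = 46.2 L
Free water deficit = TBW · (Na/140 − 1)
= 46.2 · (172/140 − 1)
= 46.2 · 0.2286
= 10.56 L

10.6 L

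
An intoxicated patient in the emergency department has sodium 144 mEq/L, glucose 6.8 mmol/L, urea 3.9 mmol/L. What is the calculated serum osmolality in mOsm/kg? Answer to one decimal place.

Calculated osmolality = 2·Na + glucose + urea
= 2·144 + 6.8 + 3.9
= 288 + 6.80 + 3.90
= 298.7 mOsm/kg

298.7 mOsm/kg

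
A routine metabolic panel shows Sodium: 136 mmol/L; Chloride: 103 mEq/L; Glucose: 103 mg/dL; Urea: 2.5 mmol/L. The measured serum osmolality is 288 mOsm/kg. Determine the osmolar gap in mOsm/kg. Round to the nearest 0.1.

7.8 mOsm/kg

Calculated osmolality = 2·Na + glucose/18 + urea
= 2·136 + 103/18 + 2.5
= 272 + 5.72 + 2.50
= 280.22 mOsm/kg ≈ 280.2 mOsm/kg
Osmolar gap = measured − calculated = 288 − 280.2 = 7.8 mOsm/kg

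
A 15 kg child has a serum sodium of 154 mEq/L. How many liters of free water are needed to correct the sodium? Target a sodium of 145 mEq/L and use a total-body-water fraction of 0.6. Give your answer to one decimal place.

TBW = 0.6 · 15 = 9 L
Free water deficit = TBW · (Na/145 − 1)
= 9 · (154/145 − 1)
= 9 · 0.0621
= 0.56 L

0.6 L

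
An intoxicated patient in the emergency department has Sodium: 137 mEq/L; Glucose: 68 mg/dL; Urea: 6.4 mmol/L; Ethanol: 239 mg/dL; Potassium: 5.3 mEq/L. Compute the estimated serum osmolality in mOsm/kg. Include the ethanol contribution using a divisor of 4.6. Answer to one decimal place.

Calculated osmolality = 2·Na + glucose/18 + urea + ethanol/4.6
= 2·137 + 68/18 + 6.4 + 239/4.6
= 274 + 3.78 + 6.40 + 51.96
= 336.14 mOsm/kg

336.1 mOsm/kg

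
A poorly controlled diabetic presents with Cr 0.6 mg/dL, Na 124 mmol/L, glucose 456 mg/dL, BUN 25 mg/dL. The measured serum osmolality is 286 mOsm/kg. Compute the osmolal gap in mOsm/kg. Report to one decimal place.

Calculated osmolality = 2·Na + glucose/18 + BUN/2.8
= 2·124 + 456/18 + 25/2.8
= 248 + 25.33 + 8.93
= 282.26 mOsm/kg ≈ 282.3 mOsm/kg
Osmolar gap = measured − calculated = 286 − 282.3 = 3.7 mOsm/kg

3.7 mOsm/kg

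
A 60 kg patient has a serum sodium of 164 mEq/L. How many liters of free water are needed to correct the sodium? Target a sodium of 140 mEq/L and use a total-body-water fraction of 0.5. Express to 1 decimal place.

TBW = 0.5 · 60 = 30 L
Free water deficit = TBW · (Na/140 − 1)
= 30 · (164/140 − 1)
= 30 · 0.1714
= 5.14 L

5.1 L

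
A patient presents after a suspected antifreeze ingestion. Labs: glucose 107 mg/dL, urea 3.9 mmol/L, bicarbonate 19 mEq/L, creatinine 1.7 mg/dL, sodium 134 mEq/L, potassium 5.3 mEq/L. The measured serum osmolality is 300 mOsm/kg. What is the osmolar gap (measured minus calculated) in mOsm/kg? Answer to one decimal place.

Calculated osmolality = 2·Na + glucose/18 + urea
= 2·134 + 107/18 + 3.9
= 268 + 5.94 + 3.90
= 277.84 mOsm/kg ≈ 277.8 mOsm/kg
Osmolar gap = measured − calculated = 300 − 277.8 = 22.2 mOsm/kg

22.2 mOsm/kg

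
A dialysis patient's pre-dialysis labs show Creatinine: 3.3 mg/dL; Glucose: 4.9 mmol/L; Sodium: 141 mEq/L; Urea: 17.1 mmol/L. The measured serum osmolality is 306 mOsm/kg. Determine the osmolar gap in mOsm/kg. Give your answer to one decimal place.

2.0 mOsm/kg

Calculated osmolality = 2·Na + glucose + urea
= 2·141 + 4.9 + 17.1
= 282 + 4.90 + 17.10
= 304 mOsm/kg ≈ 304.0 mOsm/kg
Osmolar gap = measured − calculated = 306 − 304.0 = 2.0 mOsm/kg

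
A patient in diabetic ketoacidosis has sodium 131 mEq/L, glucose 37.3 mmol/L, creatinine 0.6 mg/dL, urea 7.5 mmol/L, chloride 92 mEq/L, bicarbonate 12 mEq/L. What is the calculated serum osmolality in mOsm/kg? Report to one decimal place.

306.8 mOsm/kg

Calculated osmolality = 2·Na + glucose + urea
= 2·131 + 37.3 + 7.5
= 262 + 37.30 + 7.50
= 306.8 mOsm/kg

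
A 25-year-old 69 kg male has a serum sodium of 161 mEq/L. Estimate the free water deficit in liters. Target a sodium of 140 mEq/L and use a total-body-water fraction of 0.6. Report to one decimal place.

TBW = 0.6 · 69 = 41.4 L
Free water deficit = TBW · (Na/140 − 1)
= 41.4 · (161/140 − 1)
= 41.4 · 0.15
= 6.21 L

6.2 L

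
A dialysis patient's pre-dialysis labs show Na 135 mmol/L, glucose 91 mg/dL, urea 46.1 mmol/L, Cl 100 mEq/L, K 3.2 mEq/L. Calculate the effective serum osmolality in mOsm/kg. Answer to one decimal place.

Effective osmolality excludes urea (freely permeant across cell membranes):
2·Na + glucose/18
= 2·135 + 91/18
= 270 + 5.06
= 275.06 mOsm/kg

275.1 mOsm/kg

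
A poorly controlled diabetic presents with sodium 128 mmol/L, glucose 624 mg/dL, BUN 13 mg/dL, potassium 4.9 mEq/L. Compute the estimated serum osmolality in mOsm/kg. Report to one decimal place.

295.3 mOsm/kg

Calculated osmolality = 2·Na + glucose/18 + BUN/2.8
= 2·128 + 624/18 + 13/2.8
= 256 + 34.67 + 4.64
= 295.31 mOsm/kg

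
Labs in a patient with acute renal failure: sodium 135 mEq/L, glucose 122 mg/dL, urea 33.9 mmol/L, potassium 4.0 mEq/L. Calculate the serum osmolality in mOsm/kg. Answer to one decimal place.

310.7 mOsm/kg

Calculated osmolality = 2·Na + glucose/18 + urea
= 2·135 + 122/18 + 33.9
= 270 + 6.78 + 33.90
= 310.68 mOsm/kg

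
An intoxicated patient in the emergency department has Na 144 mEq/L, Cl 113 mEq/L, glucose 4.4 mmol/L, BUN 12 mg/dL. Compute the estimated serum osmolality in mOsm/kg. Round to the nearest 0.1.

296.7 mOsm/kg

Calculated osmolality = 2·Na + glucose + BUN/2.8
= 2·144 + 4.4 + 12/2.8
= 288 + 4.40 + 4.29
= 296.69 mOsm/kg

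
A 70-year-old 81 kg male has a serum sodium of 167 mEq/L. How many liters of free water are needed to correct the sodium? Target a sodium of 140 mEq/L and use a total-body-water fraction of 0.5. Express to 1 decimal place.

TBW = 0.5 · 81 = 40.5 L
Free water deficit = TBW · (Na/140 − 1)
= 40.5 · (167/140 − 1)
= 40.5 · 0.1929
= 7.81 L

7.8 L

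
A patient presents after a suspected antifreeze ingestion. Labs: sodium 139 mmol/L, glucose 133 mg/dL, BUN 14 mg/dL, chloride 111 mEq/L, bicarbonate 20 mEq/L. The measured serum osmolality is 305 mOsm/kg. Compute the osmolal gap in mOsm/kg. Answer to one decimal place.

14.6 mOsm/kg

Calculated osmolality = 2·Na + glucose/18 + BUN/2.8
= 2·139 + 133/18 + 14/2.8
= 278 + 7.39 + 5
= 290.39 mOsm/kg ≈ 290.4 mOsm/kg
Osmolar gap = measured − calculated = 305 − 290.4 = 14.6 mOsm/kg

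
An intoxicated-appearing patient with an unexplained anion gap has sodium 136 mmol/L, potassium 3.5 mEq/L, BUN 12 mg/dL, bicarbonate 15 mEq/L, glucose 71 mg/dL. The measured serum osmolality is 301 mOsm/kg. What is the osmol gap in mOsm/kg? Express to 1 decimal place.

20.8 mOsm/kg

Calculated osmolality = 2·Na + glucose/18 + BUN/2.8
= 2·136 + 71/18 + 12/2.8
= 272 + 3.94 + 4.29
= 280.23 mOsm/kg ≈ 280.2 mOsm/kg
Osmolar gap = measured − calculated = 301 − 280.2 = 20.8 mOsm/kg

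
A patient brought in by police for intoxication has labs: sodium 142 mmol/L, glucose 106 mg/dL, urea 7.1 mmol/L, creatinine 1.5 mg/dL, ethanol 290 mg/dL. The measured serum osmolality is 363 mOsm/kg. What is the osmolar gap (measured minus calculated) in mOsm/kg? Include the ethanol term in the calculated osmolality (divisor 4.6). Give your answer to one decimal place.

3.0 mOsm/kg

Calculated osmolality = 2·Na + glucose/18 + urea + ethanol/4.6
= 2·142 + 106/18 + 7.1 + 290/4.6
= 284 + 5.89 + 7.10 + 63.04
= 360.03 mOsm/kg ≈ 360.0 mOsm/kg
Osmolar gap = measured − calculated = 363 − 360.0 = 3.0 mOsm/kg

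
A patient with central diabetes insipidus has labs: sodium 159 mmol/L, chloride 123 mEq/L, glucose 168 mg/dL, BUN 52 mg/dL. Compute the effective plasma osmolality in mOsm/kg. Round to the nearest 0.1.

Effective osmolality excludes urea (freely permeant across cell membranes):
2·Na + glucose/18
= 2·159 + 168/18
= 318 + 9.33
= 327.33 mOsm/kg

327.3 mOsm/kg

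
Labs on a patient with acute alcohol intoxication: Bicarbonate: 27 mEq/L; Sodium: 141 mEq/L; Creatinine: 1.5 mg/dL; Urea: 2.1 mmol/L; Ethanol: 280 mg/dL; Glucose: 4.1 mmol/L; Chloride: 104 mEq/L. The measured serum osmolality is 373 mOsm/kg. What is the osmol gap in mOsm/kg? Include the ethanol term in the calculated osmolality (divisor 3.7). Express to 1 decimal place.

Calculated osmolality = 2·Na + glucose + urea + ethanol/3.7
= 2·141 + 4.1 + 2.1 + 280/3.7
= 282 + 4.10 + 2.10 + 75.68
= 363.88 mOsm/kg ≈ 363.9 mOsm/kg
Osmolar gap = measured − calculated = 373 − 363.9 = 9.1 mOsm/kg

9.1 mOsm/kg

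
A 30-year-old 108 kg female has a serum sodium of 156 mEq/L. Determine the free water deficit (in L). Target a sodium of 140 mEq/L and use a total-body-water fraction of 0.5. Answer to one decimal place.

6.2 L

TBW = 0.5 · 108 = 54 L
Free water deficit = TBW · (Na/140 − 1)
= 54 · (156/140 − 1)
= 54 · 0.1143
= 6.17 L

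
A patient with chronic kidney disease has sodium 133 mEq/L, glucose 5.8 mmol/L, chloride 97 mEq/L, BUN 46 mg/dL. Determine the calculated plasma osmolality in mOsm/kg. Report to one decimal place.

Calculated osmolality = 2·Na + glucose + BUN/2.8
= 2·133 + 5.8 + 46/2.8
= 266 + 5.80 + 16.43
= 288.23 mOsm/kg

288.2 mOsm/kg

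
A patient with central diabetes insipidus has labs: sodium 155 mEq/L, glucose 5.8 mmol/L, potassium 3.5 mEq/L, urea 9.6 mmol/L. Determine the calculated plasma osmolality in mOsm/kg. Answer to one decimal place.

Calculated osmolality = 2·Na + glucose + urea
= 2·155 + 5.8 + 9.6
= 310 + 5.80 + 9.60
= 325.4 mOsm/kg

325.4 mOsm/kg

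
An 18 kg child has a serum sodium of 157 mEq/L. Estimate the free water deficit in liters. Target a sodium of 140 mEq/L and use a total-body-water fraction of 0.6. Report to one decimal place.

TBW = 0.6 · 18 = 10.8 L
Free water deficit = TBW · (Na/140 − 1)
= 10.8 · (157/140 − 1)
= 10.8 · 0.1214
= 1.31 L

1.3 L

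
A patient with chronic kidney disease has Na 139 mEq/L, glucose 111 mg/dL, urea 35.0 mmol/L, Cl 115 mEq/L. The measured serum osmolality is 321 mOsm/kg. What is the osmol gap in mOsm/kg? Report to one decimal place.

Calculated osmolality = 2·Na + glucose/18 + urea
= 2·139 + 111/18 + 35
= 278 + 6.17 + 35
= 319.17 mOsm/kg ≈ 319.2 mOsm/kg
Osmolar gap = measured − calculated = 321 − 319.2 = 1.8 mOsm/kg

1.8 mOsm/kg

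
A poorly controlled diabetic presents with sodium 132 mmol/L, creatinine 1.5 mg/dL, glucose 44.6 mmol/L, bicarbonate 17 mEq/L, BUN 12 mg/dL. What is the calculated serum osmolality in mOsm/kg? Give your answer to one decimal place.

312.9 mOsm/kg

Calculated osmolality = 2·Na + glucose + BUN/2.8
= 2·132 + 44.6 + 12/2.8
= 264 + 44.60 + 4.29
= 312.89 mOsm/kg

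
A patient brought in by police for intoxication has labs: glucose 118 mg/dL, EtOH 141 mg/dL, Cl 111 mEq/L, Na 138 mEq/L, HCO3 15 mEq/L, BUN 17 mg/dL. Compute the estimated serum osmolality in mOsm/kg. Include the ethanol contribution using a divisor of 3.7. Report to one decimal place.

Calculated osmolality = 2·Na + glucose/18 + BUN/2.8 + ethanol/3.7
= 2·138 + 118/18 + 17/2.8 + 141/3.7
= 276 + 6.56 + 6.07 + 38.11
= 326.74 mOsm/kg

326.7 mOsm/kg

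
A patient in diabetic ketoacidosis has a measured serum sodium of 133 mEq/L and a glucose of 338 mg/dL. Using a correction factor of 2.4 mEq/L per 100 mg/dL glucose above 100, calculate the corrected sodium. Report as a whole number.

Corrected Na = measured Na + 2.4 · (glucose − 100)/100
= 133 + 2.4 · (338 − 100)/100
= 133 + 5.7
= 138.7 mEq/L

139 mEq/L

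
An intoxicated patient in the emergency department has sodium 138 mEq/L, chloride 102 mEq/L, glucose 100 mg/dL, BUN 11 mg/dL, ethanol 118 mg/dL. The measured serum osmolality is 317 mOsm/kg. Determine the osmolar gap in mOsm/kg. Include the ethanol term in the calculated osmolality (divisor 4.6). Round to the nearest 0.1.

5.9 mOsm/kg

Calculated osmolality = 2·Na + glucose/18 + BUN/2.8 + ethanol/4.6
= 2·138 + 100/18 + 11/2.8 + 118/4.6
= 276 + 5.56 + 3.93 + 25.65
= 311.14 mOsm/kg ≈ 311.1 mOsm/kg
Osmolar gap = measured − calculated = 317 − 311.1 = 5.9 mOsm/kg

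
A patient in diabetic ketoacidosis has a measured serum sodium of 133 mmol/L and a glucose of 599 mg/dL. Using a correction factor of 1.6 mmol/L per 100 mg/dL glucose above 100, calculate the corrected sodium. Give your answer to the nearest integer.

141 mmol/L

Corrected Na = measured Na + 1.6 · (glucose − 100)/100
= 133 + 1.6 · (599 − 100)/100
= 133 + 8
= 141 mmol/L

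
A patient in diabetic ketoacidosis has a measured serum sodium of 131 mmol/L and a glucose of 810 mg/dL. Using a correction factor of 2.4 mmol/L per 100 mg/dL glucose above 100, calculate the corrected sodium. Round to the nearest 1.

Corrected Na = measured Na + 2.4 · (glucose − 100)/100
= 131 + 2.4 · (810 − 100)/100
= 131 + 17
= 148 mmol/L

148 mmol/L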